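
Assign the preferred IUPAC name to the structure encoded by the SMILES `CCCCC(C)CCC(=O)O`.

The longest carbon chain that includes the –COOH group has 8 carbons, so the parent hydride is octane.
A carboxylic acid (terminal –COOH) is the principal characteristic group, giving the suffix -oic acid.
Number the chain so that the carboxylic acid carbon is C-1 by definition.
This places a methyl group at C-4.
Putting it together: 4-methyloctanoic acid.

4-methyloctanoic acid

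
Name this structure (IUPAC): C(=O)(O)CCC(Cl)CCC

Counting along the main chain through the –COOH group gives 7 carbons: the parent is heptane.
The highest-priority functional group is a carboxylic acid (terminal –COOH), so the name ends in -oic acid.
Choose the numbering such that the carboxylic acid carbon is C-1 by definition.
With this numbering: a chloro group at C-4.
Putting it together: 4-chloroheptanoic acid.

4-chloroheptanoic acid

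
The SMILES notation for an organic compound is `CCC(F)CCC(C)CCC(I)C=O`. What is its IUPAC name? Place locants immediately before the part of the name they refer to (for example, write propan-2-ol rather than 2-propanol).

8-fluoro-2-iodo-5-methyldecanal

The longest chain bearing the –CHO group is 10 carbons long (decane).
An aldehyde (terminal –CHO) is the principal characteristic group, giving the suffix -al.
The numbering direction is chosen so that the aldehyde carbon is C-1 by definition.
With this numbering: a fluoro group at C-8; an iodo group at C-2; a methyl group at C-5.
Prefixes are listed alphabetically: fluoro, iodo, methyl.
Putting it together: 8-fluoro-2-iodo-5-methyldecanal.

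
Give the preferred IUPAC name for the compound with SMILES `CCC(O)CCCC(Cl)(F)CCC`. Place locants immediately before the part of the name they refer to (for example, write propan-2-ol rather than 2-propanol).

The longest carbon chain that includes the –OH group has 10 carbons, so the parent hydride is decane.
The highest-priority functional group is an alcohol (–OH), so the name ends in -ol.
Number the chain so that numbering from this end puts the hydroxyl group at C-3 rather than C-8.
With this numbering: the hydroxyl at C-3; a chloro group at C-7; a fluoro group at C-7.
Prefixes are listed alphabetically: chloro, fluoro.
Assembling the pieces gives 7-chloro-7-fluorodecan-3-ol.

7-chloro-7-fluorodecan-3-ol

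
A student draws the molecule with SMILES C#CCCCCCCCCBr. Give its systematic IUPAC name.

The longest chain bearing the multiple bond is 10 carbons long (decane).
A C≡C triple bond in the chain gives the infix -yne-.
The numbering direction is chosen so that numbering from this end puts the triple bond at C-1 rather than C-9.
That gives the triple bond between C-1 and C-2; a bromo group at C-10.
Assembling the pieces gives 10-bromodec-1-yne.

10-bromodec-1-yne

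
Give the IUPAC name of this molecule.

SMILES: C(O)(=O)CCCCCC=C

oct-7-enoic acid

The longest carbon chain that includes the –COOH group and the multiple bond has 8 carbons, so the parent hydride is octane.
The highest-priority functional group is a carboxylic acid (terminal –COOH), so the name ends in -oic acid.
There is one C=C double bond, indicated by the ending -ene.
Number the chain so that the carboxylic acid carbon is C-1 by definition.
This places the double bond between C-7 and C-8.
Assembling the pieces gives oct-7-enoic acid.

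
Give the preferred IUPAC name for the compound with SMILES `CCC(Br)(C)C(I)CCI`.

4-bromo-1,3-diiodo-4-methylhexane

The longest continuous carbon chain has 6 atoms, so the parent hydride is hexane.
Choose the numbering such that the substituent locant set {1,3,4,4} is lower than {3,3,4,6} at the first point of difference.
This places a bromo group at C-4; iodo groups at C-1 and C-3; a methyl group at C-4.
Substituent prefixes are cited in alphabetical order (multiplying prefixes like di-/tri- are ignored for ordering).
Putting it together: 4-bromo-1,3-diiodo-4-methylhexane.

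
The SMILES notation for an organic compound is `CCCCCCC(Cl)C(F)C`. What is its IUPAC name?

The parent chain contains 9 carbons (nonane).
The numbering direction is chosen so that the substituent locant set {2,3} is lower than {7,8} at the first point of difference.
That gives a chloro group at C-3; a fluoro group at C-2.
The substituents are ordered alphabetically, ignoring any di-/tri- multipliers.
Putting it together: 3-chloro-2-fluorononane.

3-chloro-2-fluorononane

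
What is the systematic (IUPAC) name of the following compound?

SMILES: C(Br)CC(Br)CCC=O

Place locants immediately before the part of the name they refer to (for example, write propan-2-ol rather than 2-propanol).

Counting along the main chain through the –CHO group gives 6 carbons: the parent is hexane.
The highest-priority functional group is an aldehyde (terminal –CHO), so the name ends in -al.
Choose the numbering such that the aldehyde carbon is C-1 by definition.
With this numbering: bromo groups at C-4 and C-6.
Assembling the pieces gives 4,6-dibromohexanal.

4,6-dibromohexanal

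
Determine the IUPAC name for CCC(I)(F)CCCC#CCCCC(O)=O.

Counting along the main chain through the –COOH group and the multiple bond gives 12 carbons: the parent is dodecane.
The highest-priority functional group is a carboxylic acid (terminal –COOH), so the name ends in -oic acid.
A C≡C triple bond in the chain gives the infix -yne-.
The numbering direction is chosen so that the carboxylic acid carbon is C-1 by definition.
With this numbering: the triple bond between C-5 and C-6; a fluoro group at C-10; an iodo group at C-10.
The substituents are ordered alphabetically, ignoring any di-/tri- multipliers.
The name is 10-fluoro-10-iodododec-5-ynoic acid.

10-fluoro-10-iodododec-5-ynoic acid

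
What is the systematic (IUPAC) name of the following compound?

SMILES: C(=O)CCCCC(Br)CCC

The longest carbon chain that includes the –CHO group has 9 carbons, so the parent hydride is nonane.
The highest-priority functional group is an aldehyde (terminal –CHO), so the name ends in -al.
Choose the numbering such that the aldehyde carbon is C-1 by definition.
That gives a bromo group at C-6.
The name is 6-bromononanal.

6-bromononanal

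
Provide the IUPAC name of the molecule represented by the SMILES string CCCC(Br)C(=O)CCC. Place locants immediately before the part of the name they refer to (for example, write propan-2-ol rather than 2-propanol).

Counting along the main chain through the carbonyl gives 8 carbons: the parent is octane.
The highest-priority functional group is a ketone (C=O on an internal carbon), so the name ends in -one.
Number the chain so that numbering from this end puts the carbonyl group at C-4 rather than C-5.
This places the carbonyl at C-4; a bromo group at C-5.
Putting it together: 5-bromooctan-4-one.

5-bromooctan-4-one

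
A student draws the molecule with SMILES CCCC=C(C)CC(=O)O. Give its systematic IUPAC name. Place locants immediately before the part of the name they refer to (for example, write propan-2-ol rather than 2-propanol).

The longest chain bearing the –COOH group and the multiple bond is 7 carbons long (heptane).
A carboxylic acid (terminal –COOH) is the principal characteristic group, giving the suffix -oic acid.
The chain contains a C=C double bond, so the unsaturation ending is -ene.
Choose the numbering such that the carboxylic acid carbon is C-1 by definition.
With this numbering: the double bond between C-3 and C-4; a methyl group at C-3.
The name is 3-methylhept-3-enoic acid.

3-methylhept-3-enoic acid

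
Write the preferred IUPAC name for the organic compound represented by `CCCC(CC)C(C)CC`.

The longest carbon chain is 7 atoms: the parent is heptane.
Choose the numbering such that the substituent locant set {3,4} is lower than {4,5} at the first point of difference.
This places an ethyl group at C-4; a methyl group at C-3.
Substituent prefixes are cited in alphabetical order (multiplying prefixes like di-/tri- are ignored for ordering).
Putting it together: 4-ethyl-3-methylheptane.

4-ethyl-3-methylheptane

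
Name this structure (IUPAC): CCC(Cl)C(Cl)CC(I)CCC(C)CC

The parent chain contains 11 carbons (undecane).
The numbering direction is chosen so that the substituent locant set {3,4,6,9} is lower than {3,6,8,9} at the first point of difference.
With this numbering: chloro groups at C-3 and C-4; an iodo group at C-6; a methyl group at C-9.
Prefixes are listed alphabetically: chloro, iodo, methyl.
The name is 3,4-dichloro-6-iodo-9-methylundecane.

3,4-dichloro-6-iodo-9-methylundecane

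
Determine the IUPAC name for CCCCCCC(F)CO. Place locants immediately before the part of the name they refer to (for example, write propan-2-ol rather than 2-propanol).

2-fluorooctan-1-ol

The longest carbon chain that includes the –OH group has 8 carbons, so the parent hydride is octane.
The highest-priority functional group is an alcohol (–OH), so the name ends in -ol.
Choose the numbering such that numbering from this end puts the hydroxyl group at C-1 rather than C-8.
This places the hydroxyl at C-1; a fluoro group at C-2.
Assembling the pieces gives 2-fluorooctan-1-ol.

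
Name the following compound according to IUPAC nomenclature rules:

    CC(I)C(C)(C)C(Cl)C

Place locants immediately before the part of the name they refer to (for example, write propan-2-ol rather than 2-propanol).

The longest continuous carbon chain has 5 atoms, so the parent hydride is pentane.
Number the chain so that the locant sets are identical either way, so the alphabetically earlier chloro substituent takes the lower locant (2 rather than 4).
With this numbering: a chloro group at C-2; an iodo group at C-4; two methyl groups at C-3.
The substituents are ordered alphabetically, ignoring any di-/tri- multipliers.
The name is 2-chloro-4-iodo-3,3-dimethylpentane.

2-chloro-4-iodo-3,3-dimethylpentane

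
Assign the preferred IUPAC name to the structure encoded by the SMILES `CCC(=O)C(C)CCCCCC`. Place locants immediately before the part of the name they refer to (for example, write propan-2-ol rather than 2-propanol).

The longest carbon chain that includes the carbonyl has 10 carbons, so the parent hydride is decane.
The principal characteristic group is a ketone (C=O on an internal carbon), named with the suffix -one.
Number the chain so that numbering from this end puts the carbonyl group at C-3 rather than C-8.
With this numbering: the carbonyl at C-3; a methyl group at C-4.
Putting it together: 4-methyldecan-3-one.

4-methyldecan-3-one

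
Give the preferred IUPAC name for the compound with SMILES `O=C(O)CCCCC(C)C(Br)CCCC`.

Counting along the main chain through the –COOH group gives 11 carbons: the parent is undecane.
A carboxylic acid (terminal –COOH) is the principal characteristic group, giving the suffix -oic acid.
The numbering direction is chosen so that the carboxylic acid carbon is C-1 by definition.
With this numbering: a bromo group at C-7; a methyl group at C-6.
Substituent prefixes are cited in alphabetical order (multiplying prefixes like di-/tri- are ignored for ordering).
Assembling the pieces gives 7-bromo-6-methylundecanoic acid.

7-bromo-6-methylundecanoic acid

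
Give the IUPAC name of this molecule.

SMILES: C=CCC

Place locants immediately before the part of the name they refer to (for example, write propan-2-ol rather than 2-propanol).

but-1-ene

The longest chain bearing the multiple bond is 4 carbons long (butane).
The chain contains a C=C double bond, so the unsaturation ending is -ene.
Number the chain so that numbering from this end puts the double bond at C-1 rather than C-3.
With this numbering: the double bond between C-1 and C-2.
Putting it together: but-1-ene.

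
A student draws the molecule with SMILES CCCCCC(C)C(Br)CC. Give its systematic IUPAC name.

3-bromo-4-methylnonane

The longest continuous carbon chain has 9 atoms, so the parent hydride is nonane.
Number the chain so that the substituent locant set {3,4} is lower than {6,7} at the first point of difference.
This places a bromo group at C-3; a methyl group at C-4.
Prefixes are listed alphabetically: bromo, methyl.
Assembling the pieces gives 3-bromo-4-methylnonane.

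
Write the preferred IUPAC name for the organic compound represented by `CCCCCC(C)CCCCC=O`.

The longest chain bearing the –CHO group is 11 carbons long (undecane).
The highest-priority functional group is an aldehyde (terminal –CHO), so the name ends in -al.
The numbering direction is chosen so that the aldehyde carbon is C-1 by definition.
That gives a methyl group at C-6.
The name is 6-methylundecanal.

6-methylundecanal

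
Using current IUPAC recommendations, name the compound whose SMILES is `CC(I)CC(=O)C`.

Counting along the main chain through the carbonyl gives 5 carbons: the parent is pentane.
The highest-priority functional group is a ketone (C=O on an internal carbon), so the name ends in -one.
The numbering direction is chosen so that numbering from this end puts the carbonyl group at C-2 rather than C-4.
That gives the carbonyl at C-2; an iodo group at C-4.
Assembling the pieces gives 4-iodopentan-2-one.

4-iodopentan-2-one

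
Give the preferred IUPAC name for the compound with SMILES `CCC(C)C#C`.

3-methylpent-1-yne

The longest chain bearing the multiple bond is 5 carbons long (pentane).
A C≡C triple bond in the chain gives the infix -yne-.
Choose the numbering such that numbering from this end puts the triple bond at C-1 rather than C-4.
This places the triple bond between C-1 and C-2; a methyl group at C-3.
Putting it together: 3-methylpent-1-yne.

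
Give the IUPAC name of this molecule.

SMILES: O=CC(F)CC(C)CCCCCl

The longest carbon chain that includes the –CHO group has 8 carbons, so the parent hydride is octane.
The highest-priority functional group is an aldehyde (terminal –CHO), so the name ends in -al.
The numbering direction is chosen so that the aldehyde carbon is C-1 by definition.
This places a chloro group at C-8; a fluoro group at C-2; a methyl group at C-4.
The substituents are ordered alphabetically, ignoring any di-/tri- multipliers.
The name is 8-chloro-2-fluoro-4-methyloctanal.

8-chloro-2-fluoro-4-methyloctanal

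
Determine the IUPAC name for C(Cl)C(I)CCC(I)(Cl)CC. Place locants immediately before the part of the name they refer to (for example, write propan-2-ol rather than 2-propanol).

The longest carbon chain is 7 atoms: the parent is heptane.
The numbering direction is chosen so that the substituent locant set {1,2,5,5} is lower than {3,3,6,7} at the first point of difference.
This places chloro groups at C-1 and C-5; iodo groups at C-2 and C-5.
Prefixes are listed alphabetically: chloro, iodo.
Putting it together: 1,5-dichloro-2,5-diiodoheptane.

1,5-dichloro-2,5-diiodoheptane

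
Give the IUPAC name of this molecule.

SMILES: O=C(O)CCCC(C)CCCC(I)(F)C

The longest carbon chain that includes the –COOH group has 10 carbons, so the parent hydride is decane.
The highest-priority functional group is a carboxylic acid (terminal –COOH), so the name ends in -oic acid.
Number the chain so that the carboxylic acid carbon is C-1 by definition.
This places a fluoro group at C-9; an iodo group at C-9; a methyl group at C-5.
Substituent prefixes are cited in alphabetical order (multiplying prefixes like di-/tri- are ignored for ordering).
The name is 9-fluoro-9-iodo-5-methyldecanoic acid.

9-fluoro-9-iodo-5-methyldecanoic acid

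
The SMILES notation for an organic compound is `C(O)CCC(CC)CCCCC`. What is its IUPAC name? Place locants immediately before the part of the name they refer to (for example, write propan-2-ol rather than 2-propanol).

4-ethylnonan-1-ol

The longest carbon chain that includes the –OH group has 9 carbons, so the parent hydride is nonane.
An alcohol (–OH) is the principal characteristic group, giving the suffix -ol.
The numbering direction is chosen so that numbering from this end puts the hydroxyl group at C-1 rather than C-9.
That gives the hydroxyl at C-1; an ethyl group at C-4.
Putting it together: 4-ethylnonan-1-ol.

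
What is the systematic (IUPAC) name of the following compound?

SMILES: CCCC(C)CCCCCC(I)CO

Counting along the main chain through the –OH group gives 11 carbons: the parent is undecane.
The highest-priority functional group is an alcohol (–OH), so the name ends in -ol.
Choose the numbering such that numbering from this end puts the hydroxyl group at C-1 rather than C-11.
This places the hydroxyl at C-1; an iodo group at C-2; a methyl group at C-8.
The substituents are ordered alphabetically, ignoring any di-/tri- multipliers.
Assembling the pieces gives 2-iodo-8-methylundecan-1-ol.

2-iodo-8-methylundecan-1-ol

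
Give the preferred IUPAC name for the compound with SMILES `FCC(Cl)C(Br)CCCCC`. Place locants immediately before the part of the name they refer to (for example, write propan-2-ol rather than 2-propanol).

The longest continuous carbon chain has 8 atoms, so the parent hydride is octane.
Number the chain so that the substituent locant set {1,2,3} is lower than {6,7,8} at the first point of difference.
With this numbering: a bromo group at C-3; a chloro group at C-2; a fluoro group at C-1.
Prefixes are listed alphabetically: bromo, chloro, fluoro.
Assembling the pieces gives 3-bromo-2-chloro-1-fluorooctane.

3-bromo-2-chloro-1-fluorooctane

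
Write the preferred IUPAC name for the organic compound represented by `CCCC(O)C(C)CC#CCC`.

The longest chain bearing the –OH group and the multiple bond is 10 carbons long (decane).
The principal characteristic group is an alcohol (–OH), named with the suffix -ol.
A C≡C triple bond in the chain gives the infix -yne-.
Number the chain so that numbering from this end puts the hydroxyl group at C-4 rather than C-7.
That gives the hydroxyl at C-4; the triple bond between C-7 and C-8; a methyl group at C-5.
Putting it together: 5-methyldec-7-yn-4-ol.

5-methyldec-7-yn-4-ol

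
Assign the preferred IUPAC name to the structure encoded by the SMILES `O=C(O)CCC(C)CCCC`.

4-methyloctanoic acid

The longest carbon chain that includes the –COOH group has 8 carbons, so the parent hydride is octane.
The principal characteristic group is a carboxylic acid (terminal –COOH), named with the suffix -oic acid.
The numbering direction is chosen so that the carboxylic acid carbon is C-1 by definition.
That gives a methyl group at C-4.
Assembling the pieces gives 4-methyloctanoic acid.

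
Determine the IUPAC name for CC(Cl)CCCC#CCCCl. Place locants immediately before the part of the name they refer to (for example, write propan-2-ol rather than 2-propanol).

The longest carbon chain that includes the multiple bond has 9 carbons, so the parent hydride is nonane.
There is one C≡C triple bond, indicated by the ending -yne.
Number the chain so that numbering from this end puts the triple bond at C-3 rather than C-6.
With this numbering: the triple bond between C-3 and C-4; chloro groups at C-1 and C-8.
The name is 1,8-dichloronon-3-yne.

1,8-dichloronon-3-yne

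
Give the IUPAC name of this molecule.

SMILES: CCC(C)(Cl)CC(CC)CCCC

The longest continuous carbon chain has 9 atoms, so the parent hydride is nonane.
Number the chain so that the substituent locant set {3,3,5} is lower than {5,7,7} at the first point of difference.
That gives a chloro group at C-3; an ethyl group at C-5; a methyl group at C-3.
Substituent prefixes are cited in alphabetical order (multiplying prefixes like di-/tri- are ignored for ordering).
The name is 3-chloro-5-ethyl-3-methylnonane.

3-chloro-5-ethyl-3-methylnonane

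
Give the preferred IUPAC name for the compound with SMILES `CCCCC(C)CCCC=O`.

Counting along the main chain through the –CHO group gives 9 carbons: the parent is nonane.
The highest-priority functional group is an aldehyde (terminal –CHO), so the name ends in -al.
The numbering direction is chosen so that the aldehyde carbon is C-1 by definition.
This places a methyl group at C-5.
Assembling the pieces gives 5-methylnonanal.

5-methylnonanal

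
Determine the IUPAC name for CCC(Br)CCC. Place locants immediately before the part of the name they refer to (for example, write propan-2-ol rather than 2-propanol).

3-bromohexane

The longest carbon chain is 6 atoms: the parent is hexane.
The numbering direction is chosen so that the substituent locant set {3} is lower than {4} at the first point of difference.
This places a bromo group at C-3.
The name is 3-bromohexane.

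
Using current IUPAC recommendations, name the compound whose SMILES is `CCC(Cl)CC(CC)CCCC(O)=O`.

Counting along the main chain through the –COOH group gives 9 carbons: the parent is nonane.
The highest-priority functional group is a carboxylic acid (terminal –COOH), so the name ends in -oic acid.
Choose the numbering such that the carboxylic acid carbon is C-1 by definition.
That gives a chloro group at C-7; an ethyl group at C-5.
Prefixes are listed alphabetically: chloro, ethyl.
The name is 7-chloro-5-ethylnonanoic acid.

7-chloro-5-ethylnonanoic acid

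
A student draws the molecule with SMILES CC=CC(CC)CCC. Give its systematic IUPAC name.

The longest carbon chain that includes the multiple bond has 7 carbons, so the parent hydride is heptane.
A C=C double bond in the chain gives the infix -ene-.
Choose the numbering such that numbering from this end puts the double bond at C-2 rather than C-5.
This places the double bond between C-2 and C-3; an ethyl group at C-4.
The name is 4-ethylhept-2-ene.

4-ethylhept-2-ene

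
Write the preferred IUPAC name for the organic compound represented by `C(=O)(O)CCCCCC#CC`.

non-7-ynoic acid

The longest carbon chain that includes the –COOH group and the multiple bond has 9 carbons, so the parent hydride is nonane.
A carboxylic acid (terminal –COOH) is the principal characteristic group, giving the suffix -oic acid.
There is one C≡C triple bond, indicated by the ending -yne.
The numbering direction is chosen so that the carboxylic acid carbon is C-1 by definition.
With this numbering: the triple bond between C-7 and C-8.
Putting it together: non-7-ynoic acid.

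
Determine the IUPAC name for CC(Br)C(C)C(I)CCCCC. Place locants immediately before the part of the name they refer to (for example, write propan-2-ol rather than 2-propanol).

The longest carbon chain is 9 atoms: the parent is nonane.
Choose the numbering such that the substituent locant set {2,3,4} is lower than {6,7,8} at the first point of difference.
That gives a bromo group at C-2; an iodo group at C-4; a methyl group at C-3.
The substituents are ordered alphabetically, ignoring any di-/tri- multipliers.
Putting it together: 2-bromo-4-iodo-3-methylnonane.

2-bromo-4-iodo-3-methylnonane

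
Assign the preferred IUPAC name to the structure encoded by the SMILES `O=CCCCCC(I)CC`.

The longest chain bearing the –CHO group is 8 carbons long (octane).
An aldehyde (terminal –CHO) is the principal characteristic group, giving the suffix -al.
Number the chain so that the aldehyde carbon is C-1 by definition.
This places an iodo group at C-6.
Putting it together: 6-iodooctanal.

6-iodooctanal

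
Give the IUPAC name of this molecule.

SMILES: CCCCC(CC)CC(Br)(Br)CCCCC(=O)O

6,6-dibromo-8-ethyldodecanoic acid

Counting along the main chain through the –COOH group gives 12 carbons: the parent is dodecane.
The highest-priority functional group is a carboxylic acid (terminal –COOH), so the name ends in -oic acid.
Number the chain so that the carboxylic acid carbon is C-1 by definition.
This places two bromo groups at C-6; an ethyl group at C-8.
The substituents are ordered alphabetically, ignoring any di-/tri- multipliers.
Assembling the pieces gives 6,6-dibromo-8-ethyldodecanoic acid.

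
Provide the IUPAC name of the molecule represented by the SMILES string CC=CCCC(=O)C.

The longest carbon chain that includes the carbonyl and the multiple bond has 7 carbons, so the parent hydride is heptane.
A ketone (C=O on an internal carbon) is the principal characteristic group, giving the suffix -one.
There is one C=C double bond, indicated by the ending -ene.
Choose the numbering such that numbering from this end puts the carbonyl group at C-2 rather than C-6.
With this numbering: the carbonyl at C-2; the double bond between C-5 and C-6.
Putting it together: hept-5-en-2-one.

hept-5-en-2-one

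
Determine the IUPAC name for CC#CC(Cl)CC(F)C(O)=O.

4-chloro-2-fluorohept-5-ynoic acid

The longest carbon chain that includes the –COOH group and the multiple bond has 7 carbons, so the parent hydride is heptane.
The highest-priority functional group is a carboxylic acid (terminal –COOH), so the name ends in -oic acid.
The chain contains a C≡C triple bond, so the unsaturation ending is -yne.
The numbering direction is chosen so that the carboxylic acid carbon is C-1 by definition.
This places the triple bond between C-5 and C-6; a chloro group at C-4; a fluoro group at C-2.
Prefixes are listed alphabetically: chloro, fluoro.
Assembling the pieces gives 4-chloro-2-fluorohept-5-ynoic acid.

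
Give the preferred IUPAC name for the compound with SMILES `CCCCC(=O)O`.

The longest chain bearing the –COOH group is 5 carbons long (pentane).
The principal characteristic group is a carboxylic acid (terminal –COOH), named with the suffix -oic acid.
Number the chain so that the carboxylic acid carbon is C-1 by definition.
Assembling the pieces gives pentanoic acid.

pentanoic acid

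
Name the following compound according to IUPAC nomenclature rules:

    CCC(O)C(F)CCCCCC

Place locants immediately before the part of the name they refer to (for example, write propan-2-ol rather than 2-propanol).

4-fluorodecan-3-ol

The longest carbon chain that includes the –OH group has 10 carbons, so the parent hydride is decane.
An alcohol (–OH) is the principal characteristic group, giving the suffix -ol.
Choose the numbering such that numbering from this end puts the hydroxyl group at C-3 rather than C-8.
With this numbering: the hydroxyl at C-3; a fluoro group at C-4.
The name is 4-fluorodecan-3-ol.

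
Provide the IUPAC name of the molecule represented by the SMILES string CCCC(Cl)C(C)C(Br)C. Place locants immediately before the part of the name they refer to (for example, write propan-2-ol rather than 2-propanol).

2-bromo-4-chloro-3-methylheptane

The longest carbon chain is 7 atoms: the parent is heptane.
Choose the numbering such that the substituent locant set {2,3,4} is lower than {4,5,6} at the first point of difference.
With this numbering: a bromo group at C-2; a chloro group at C-4; a methyl group at C-3.
Prefixes are listed alphabetically: bromo, chloro, methyl.
Putting it together: 2-bromo-4-chloro-3-methylheptane.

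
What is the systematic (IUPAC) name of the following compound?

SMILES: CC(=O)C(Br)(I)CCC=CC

The longest chain bearing the carbonyl and the multiple bond is 8 carbons long (octane).
The principal characteristic group is a ketone (C=O on an internal carbon), named with the suffix -one.
There is one C=C double bond, indicated by the ending -ene.
Number the chain so that numbering from this end puts the carbonyl group at C-2 rather than C-7.
This places the carbonyl at C-2; the double bond between C-6 and C-7; a bromo group at C-3; an iodo group at C-3.
Substituent prefixes are cited in alphabetical order (multiplying prefixes like di-/tri- are ignored for ordering).
Assembling the pieces gives 3-bromo-3-iodooct-6-en-2-one.

3-bromo-3-iodooct-6-en-2-one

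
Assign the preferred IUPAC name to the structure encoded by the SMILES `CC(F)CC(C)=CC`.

5-fluoro-3-methylhex-2-ene

The longest chain bearing the multiple bond is 6 carbons long (hexane).
There is one C=C double bond, indicated by the ending -ene.
Choose the numbering such that numbering from this end puts the double bond at C-2 rather than C-4.
This places the double bond between C-2 and C-3; a fluoro group at C-5; a methyl group at C-3.
Prefixes are listed alphabetically: fluoro, methyl.
Assembling the pieces gives 5-fluoro-3-methylhex-2-ene.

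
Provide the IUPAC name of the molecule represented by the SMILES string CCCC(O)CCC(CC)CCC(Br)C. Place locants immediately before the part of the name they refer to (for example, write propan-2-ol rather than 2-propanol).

10-bromo-7-ethylundecan-4-ol

The longest carbon chain that includes the –OH group has 11 carbons, so the parent hydride is undecane.
The highest-priority functional group is an alcohol (–OH), so the name ends in -ol.
Number the chain so that numbering from this end puts the hydroxyl group at C-4 rather than C-8.
This places the hydroxyl at C-4; a bromo group at C-10; an ethyl group at C-7.
Substituent prefixes are cited in alphabetical order (multiplying prefixes like di-/tri- are ignored for ordering).
Putting it together: 10-bromo-7-ethylundecan-4-ol.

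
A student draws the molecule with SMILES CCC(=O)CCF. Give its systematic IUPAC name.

1-fluoropentan-3-one

The longest chain bearing the carbonyl is 5 carbons long (pentane).
A ketone (C=O on an internal carbon) is the principal characteristic group, giving the suffix -one.
Number the chain so that the substituent locant set {1} is lower than {5} at the first point of difference.
This places the carbonyl at C-3; a fluoro group at C-1.
Assembling the pieces gives 1-fluoropentan-3-one.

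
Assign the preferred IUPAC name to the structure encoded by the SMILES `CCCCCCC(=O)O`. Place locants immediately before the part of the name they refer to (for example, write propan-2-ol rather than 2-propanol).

heptanoic acid

The longest chain bearing the –COOH group is 7 carbons long (heptane).
A carboxylic acid (terminal –COOH) is the principal characteristic group, giving the suffix -oic acid.
The numbering direction is chosen so that the carboxylic acid carbon is C-1 by definition.
Putting it together: heptanoic acid.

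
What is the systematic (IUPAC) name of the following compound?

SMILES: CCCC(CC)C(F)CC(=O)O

Counting along the main chain through the –COOH group gives 7 carbons: the parent is heptane.
The principal characteristic group is a carboxylic acid (terminal –COOH), named with the suffix -oic acid.
Number the chain so that the carboxylic acid carbon is C-1 by definition.
This places an ethyl group at C-4; a fluoro group at C-3.
The substituents are ordered alphabetically, ignoring any di-/tri- multipliers.
The name is 4-ethyl-3-fluoroheptanoic acid.

4-ethyl-3-fluoroheptanoic acid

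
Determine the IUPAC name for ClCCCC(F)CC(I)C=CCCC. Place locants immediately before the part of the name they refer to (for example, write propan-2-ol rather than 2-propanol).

Counting along the main chain through the multiple bond gives 11 carbons: the parent is undecane.
A C=C double bond in the chain gives the infix -ene-.
The numbering direction is chosen so that numbering from this end puts the double bond at C-4 rather than C-7.
With this numbering: the double bond between C-4 and C-5; a chloro group at C-11; a fluoro group at C-8; an iodo group at C-6.
Prefixes are listed alphabetically: chloro, fluoro, iodo.
The name is 11-chloro-8-fluoro-6-iodoundec-4-ene.

11-chloro-8-fluoro-6-iodoundec-4-ene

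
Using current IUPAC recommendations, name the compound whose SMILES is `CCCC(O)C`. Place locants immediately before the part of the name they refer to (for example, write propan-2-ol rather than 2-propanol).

The longest chain bearing the –OH group is 5 carbons long (pentane).
The principal characteristic group is an alcohol (–OH), named with the suffix -ol.
Number the chain so that numbering from this end puts the hydroxyl group at C-2 rather than C-4.
With this numbering: the hydroxyl at C-2.
Assembling the pieces gives pentan-2-ol.

pentan-2-ol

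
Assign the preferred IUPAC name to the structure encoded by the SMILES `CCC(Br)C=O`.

2-bromobutanal

The longest chain bearing the –CHO group is 4 carbons long (butane).
The highest-priority functional group is an aldehyde (terminal –CHO), so the name ends in -al.
Choose the numbering such that the aldehyde carbon is C-1 by definition.
That gives a bromo group at C-2.
Assembling the pieces gives 2-bromobutanal.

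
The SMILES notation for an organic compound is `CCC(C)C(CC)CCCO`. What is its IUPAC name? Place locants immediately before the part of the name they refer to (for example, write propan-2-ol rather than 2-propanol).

The longest chain bearing the –OH group is 7 carbons long (heptane).
The highest-priority functional group is an alcohol (–OH), so the name ends in -ol.
Number the chain so that numbering from this end puts the hydroxyl group at C-1 rather than C-7.
This places the hydroxyl at C-1; an ethyl group at C-4; a methyl group at C-5.
The substituents are ordered alphabetically, ignoring any di-/tri- multipliers.
Putting it together: 4-ethyl-5-methylheptan-1-ol.

4-ethyl-5-methylheptan-1-ol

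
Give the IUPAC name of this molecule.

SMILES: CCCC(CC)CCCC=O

The longest carbon chain that includes the –CHO group has 8 carbons, so the parent hydride is octane.
The principal characteristic group is an aldehyde (terminal –CHO), named with the suffix -al.
Number the chain so that the aldehyde carbon is C-1 by definition.
This places an ethyl group at C-5.
Assembling the pieces gives 5-ethyloctanal.

5-ethyloctanal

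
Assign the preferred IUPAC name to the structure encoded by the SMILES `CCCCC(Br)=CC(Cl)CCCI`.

6-bromo-4-chloro-1-iododec-5-ene

Counting along the main chain through the multiple bond gives 10 carbons: the parent is decane.
The chain contains a C=C double bond, so the unsaturation ending is -ene.
Choose the numbering such that the substituent locant set {1,4,6} is lower than {5,7,10} at the first point of difference.
That gives the double bond between C-5 and C-6; a bromo group at C-6; a chloro group at C-4; an iodo group at C-1.
Prefixes are listed alphabetically: bromo, chloro, iodo.
Putting it together: 6-bromo-4-chloro-1-iododec-5-ene.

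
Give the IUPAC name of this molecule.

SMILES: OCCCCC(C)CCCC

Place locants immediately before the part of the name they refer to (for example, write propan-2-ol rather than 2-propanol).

The longest carbon chain that includes the –OH group has 9 carbons, so the parent hydride is nonane.
The principal characteristic group is an alcohol (–OH), named with the suffix -ol.
Choose the numbering such that numbering from this end puts the hydroxyl group at C-1 rather than C-9.
That gives the hydroxyl at C-1; a methyl group at C-5.
Assembling the pieces gives 5-methylnonan-1-ol.

5-methylnonan-1-ol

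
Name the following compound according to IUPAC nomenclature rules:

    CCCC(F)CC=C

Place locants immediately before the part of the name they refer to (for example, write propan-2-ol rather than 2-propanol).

The longest chain bearing the multiple bond is 7 carbons long (heptane).
A C=C double bond in the chain gives the infix -ene-.
The numbering direction is chosen so that numbering from this end puts the double bond at C-1 rather than C-6.
This places the double bond between C-1 and C-2; a fluoro group at C-4.
The name is 4-fluorohept-1-ene.

4-fluorohept-1-ene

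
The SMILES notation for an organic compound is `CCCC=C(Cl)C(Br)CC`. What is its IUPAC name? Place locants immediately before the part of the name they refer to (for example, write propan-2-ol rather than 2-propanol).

3-bromo-4-chlorooct-4-ene

The longest chain bearing the multiple bond is 8 carbons long (octane).
The chain contains a C=C double bond, so the unsaturation ending is -ene.
Choose the numbering such that the substituent locant set {3,4} is lower than {5,6} at the first point of difference.
This places the double bond between C-4 and C-5; a bromo group at C-3; a chloro group at C-4.
Substituent prefixes are cited in alphabetical order (multiplying prefixes like di-/tri- are ignored for ordering).
The name is 3-bromo-4-chlorooct-4-ene.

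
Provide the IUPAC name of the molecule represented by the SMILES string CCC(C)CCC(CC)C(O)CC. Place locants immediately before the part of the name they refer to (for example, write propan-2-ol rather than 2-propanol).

The longest chain bearing the –OH group is 9 carbons long (nonane).
The highest-priority functional group is an alcohol (–OH), so the name ends in -ol.
Number the chain so that numbering from this end puts the hydroxyl group at C-3 rather than C-7.
With this numbering: the hydroxyl at C-3; an ethyl group at C-4; a methyl group at C-7.
Substituent prefixes are cited in alphabetical order (multiplying prefixes like di-/tri- are ignored for ordering).
Assembling the pieces gives 4-ethyl-7-methylnonan-3-ol.

4-ethyl-7-methylnonan-3-ol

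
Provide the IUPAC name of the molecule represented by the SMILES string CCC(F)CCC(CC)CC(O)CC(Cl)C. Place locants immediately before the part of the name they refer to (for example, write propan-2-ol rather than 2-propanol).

2-chloro-6-ethyl-9-fluoroundecan-4-ol

The longest carbon chain that includes the –OH group has 11 carbons, so the parent hydride is undecane.
The principal characteristic group is an alcohol (–OH), named with the suffix -ol.
The numbering direction is chosen so that numbering from this end puts the hydroxyl group at C-4 rather than C-8.
This places the hydroxyl at C-4; a chloro group at C-2; an ethyl group at C-6; a fluoro group at C-9.
The substituents are ordered alphabetically, ignoring any di-/tri- multipliers.
The name is 2-chloro-6-ethyl-9-fluoroundecan-4-ol.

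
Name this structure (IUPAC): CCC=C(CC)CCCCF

4-ethyl-8-fluorooct-3-ene

Counting along the main chain through the multiple bond gives 8 carbons: the parent is octane.
A C=C double bond in the chain gives the infix -ene-.
Number the chain so that numbering from this end puts the double bond at C-3 rather than C-5.
This places the double bond between C-3 and C-4; an ethyl group at C-4; a fluoro group at C-8.
Prefixes are listed alphabetically: ethyl, fluoro.
Putting it together: 4-ethyl-8-fluorooct-3-ene.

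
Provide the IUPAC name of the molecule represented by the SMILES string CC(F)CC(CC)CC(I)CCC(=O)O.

6-ethyl-8-fluoro-4-iodononanoic acid

The longest carbon chain that includes the –COOH group has 9 carbons, so the parent hydride is nonane.
The principal characteristic group is a carboxylic acid (terminal –COOH), named with the suffix -oic acid.
Number the chain so that the carboxylic acid carbon is C-1 by definition.
This places an ethyl group at C-6; a fluoro group at C-8; an iodo group at C-4.
The substituents are ordered alphabetically, ignoring any di-/tri- multipliers.
Assembling the pieces gives 6-ethyl-8-fluoro-4-iodononanoic acid.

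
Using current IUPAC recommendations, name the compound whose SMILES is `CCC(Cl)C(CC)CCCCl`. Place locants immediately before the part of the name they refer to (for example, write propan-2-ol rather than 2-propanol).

1,5-dichloro-4-ethylheptane

The longest continuous carbon chain has 7 atoms, so the parent hydride is heptane.
Number the chain so that the substituent locant set {1,4,5} is lower than {3,4,7} at the first point of difference.
That gives chloro groups at C-1 and C-5; an ethyl group at C-4.
The substituents are ordered alphabetically, ignoring any di-/tri- multipliers.
The name is 1,5-dichloro-4-ethylheptane.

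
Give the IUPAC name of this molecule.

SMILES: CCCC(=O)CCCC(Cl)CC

Counting along the main chain through the carbonyl gives 10 carbons: the parent is decane.
The highest-priority functional group is a ketone (C=O on an internal carbon), so the name ends in -one.
Choose the numbering such that numbering from this end puts the carbonyl group at C-4 rather than C-7.
That gives the carbonyl at C-4; a chloro group at C-8.
The name is 8-chlorodecan-4-one.

8-chlorodecan-4-one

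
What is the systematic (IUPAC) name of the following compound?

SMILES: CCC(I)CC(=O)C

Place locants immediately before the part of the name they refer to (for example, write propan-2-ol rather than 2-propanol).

4-iodohexan-2-one

Counting along the main chain through the carbonyl gives 6 carbons: the parent is hexane.
The highest-priority functional group is a ketone (C=O on an internal carbon), so the name ends in -one.
Number the chain so that numbering from this end puts the carbonyl group at C-2 rather than C-5.
With this numbering: the carbonyl at C-2; an iodo group at C-4.
The name is 4-iodohexan-2-one.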